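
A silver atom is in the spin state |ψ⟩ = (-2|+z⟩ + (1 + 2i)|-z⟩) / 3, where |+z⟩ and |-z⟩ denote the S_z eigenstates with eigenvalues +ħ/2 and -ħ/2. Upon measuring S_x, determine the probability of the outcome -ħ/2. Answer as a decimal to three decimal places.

|-x⟩ = (|+z⟩ - |-z⟩)/√2, so ⟨-x|ψ⟩ = (-3 - 2i) / (√2·3).
P = |-3 - 2i|² / 18 = 13/18.

0.722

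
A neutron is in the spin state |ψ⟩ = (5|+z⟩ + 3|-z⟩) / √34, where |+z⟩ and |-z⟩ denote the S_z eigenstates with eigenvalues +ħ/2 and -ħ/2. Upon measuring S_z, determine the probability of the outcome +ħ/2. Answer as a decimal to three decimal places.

The +ħ/2 outcome corresponds to |+z⟩. Its amplitude in |ψ⟩ is 5/√34.
P = |5|² / 34 = 25/34.

0.735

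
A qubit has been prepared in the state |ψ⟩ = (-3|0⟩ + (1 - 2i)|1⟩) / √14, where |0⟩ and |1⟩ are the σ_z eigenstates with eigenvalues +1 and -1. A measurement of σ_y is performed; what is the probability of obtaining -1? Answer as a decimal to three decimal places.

|-y⟩ = (|0⟩ - i|1⟩)/√2, so ⟨-y|ψ⟩ = (-1 + i) / (√2·√14).
P = |-1 + i|² / 28 = 2/28.

0.071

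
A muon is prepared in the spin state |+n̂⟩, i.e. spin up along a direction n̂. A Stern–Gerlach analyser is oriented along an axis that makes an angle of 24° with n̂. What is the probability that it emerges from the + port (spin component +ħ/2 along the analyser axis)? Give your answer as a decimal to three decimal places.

0.957

For spin-½, the probability of finding spin-up along an axis at angle θ to the initial spin direction is cos²(θ/2); spin-down is sin²(θ/2).
θ = 24°, so P = cos²(12°) ≈ 0.957.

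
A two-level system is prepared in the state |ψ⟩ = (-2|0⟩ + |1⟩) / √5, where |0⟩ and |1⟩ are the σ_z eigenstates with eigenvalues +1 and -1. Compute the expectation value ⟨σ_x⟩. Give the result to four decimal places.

-0.8000

⟨σ_x⟩ = 2 Re(a* b)/(|a|²+|b|²) with a = -2, b = 1.
a* b = -2, so ⟨σ_x⟩ = -4/5.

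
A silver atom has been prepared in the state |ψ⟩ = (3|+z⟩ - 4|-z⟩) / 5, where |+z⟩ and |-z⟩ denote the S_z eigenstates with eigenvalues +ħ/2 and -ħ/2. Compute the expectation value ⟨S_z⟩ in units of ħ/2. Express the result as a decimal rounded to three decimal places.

⟨σ_z⟩ = |a|² - |b|² divided by |a|²+|b|², with a, b the |+z⟩, |-z⟩ amplitudes.
= (9 - 16)/25 = -7/25.
⟨S_z⟩ = (ħ/2)·⟨σ_z⟩.

-0.280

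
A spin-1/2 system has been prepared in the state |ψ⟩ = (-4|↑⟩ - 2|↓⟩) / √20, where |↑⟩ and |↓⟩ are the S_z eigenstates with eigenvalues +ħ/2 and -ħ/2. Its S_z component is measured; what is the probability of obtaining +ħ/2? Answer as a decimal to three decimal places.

0.800

The +ħ/2 outcome corresponds to |↑⟩. Its amplitude in |ψ⟩ is -4/√20.
P = |-4|² / 20 = 16/20.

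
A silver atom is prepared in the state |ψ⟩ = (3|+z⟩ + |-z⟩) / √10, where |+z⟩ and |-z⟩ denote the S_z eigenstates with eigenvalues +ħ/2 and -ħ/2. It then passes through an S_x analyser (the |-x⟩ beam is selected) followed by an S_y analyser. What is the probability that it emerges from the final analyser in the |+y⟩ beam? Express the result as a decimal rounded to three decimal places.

First analyser (S_x): P(|-x⟩) = |⟨-x|ψ⟩|² = 4/20.
After stage 1 the state is |-x⟩; P(|+y⟩) = |⟨+y|-x⟩|² = 1/2.
Joint probability = 4/20 × 1/2 = 0.100.

0.100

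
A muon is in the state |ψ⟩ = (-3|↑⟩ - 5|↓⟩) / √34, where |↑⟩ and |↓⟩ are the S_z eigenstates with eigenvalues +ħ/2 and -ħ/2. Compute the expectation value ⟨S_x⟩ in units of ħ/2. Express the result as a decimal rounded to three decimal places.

0.882

⟨σ_x⟩ = 2 Re(a* b)/(|a|²+|b|²) with a = -3, b = -5.
a* b = 15, so ⟨σ_x⟩ = 30/34.
⟨S_x⟩ = (ħ/2)·⟨σ_x⟩.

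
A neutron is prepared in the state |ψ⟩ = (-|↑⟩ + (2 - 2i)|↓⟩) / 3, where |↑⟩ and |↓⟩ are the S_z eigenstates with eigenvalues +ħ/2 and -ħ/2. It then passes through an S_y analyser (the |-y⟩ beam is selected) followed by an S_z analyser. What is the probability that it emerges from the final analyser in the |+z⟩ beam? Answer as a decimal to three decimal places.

First analyser (S_y): P(|-y⟩) = |⟨-y|ψ⟩|² = 5/18.
After stage 1 the state is |-y⟩; P(|+z⟩) = |⟨+z|-y⟩|² = 1/2.
Joint probability = 5/18 × 1/2 = 0.139.

0.139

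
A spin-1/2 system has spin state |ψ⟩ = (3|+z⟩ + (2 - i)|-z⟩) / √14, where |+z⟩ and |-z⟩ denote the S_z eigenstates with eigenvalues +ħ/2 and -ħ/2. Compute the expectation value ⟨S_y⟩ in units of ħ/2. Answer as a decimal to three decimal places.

⟨σ_y⟩ = 2 Im(a* b)/(|a|²+|b|²) with a = 3, b = (2 - i).
a* b = (6 - 3i), so ⟨σ_y⟩ = -6/14.
⟨S_y⟩ = (ħ/2)·⟨σ_y⟩.

-0.429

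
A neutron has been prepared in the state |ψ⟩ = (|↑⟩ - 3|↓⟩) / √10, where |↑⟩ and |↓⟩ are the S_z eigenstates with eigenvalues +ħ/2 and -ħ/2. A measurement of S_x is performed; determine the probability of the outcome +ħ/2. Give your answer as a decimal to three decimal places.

|+x⟩ = (|↑⟩ + |↓⟩)/√2, so ⟨+x|ψ⟩ = (-2) / (√2·√10).
P = |-2|² / 20 = 4/20.

0.200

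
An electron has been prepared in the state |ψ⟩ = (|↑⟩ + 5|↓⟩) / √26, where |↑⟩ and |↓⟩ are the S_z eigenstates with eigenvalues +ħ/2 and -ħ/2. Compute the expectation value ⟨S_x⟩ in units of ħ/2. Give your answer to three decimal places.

0.385

⟨σ_x⟩ = 2 Re(a* b)/(|a|²+|b|²) with a = 1, b = 5.
a* b = 5, so ⟨σ_x⟩ = 10/26.
⟨S_x⟩ = (ħ/2)·⟨σ_x⟩.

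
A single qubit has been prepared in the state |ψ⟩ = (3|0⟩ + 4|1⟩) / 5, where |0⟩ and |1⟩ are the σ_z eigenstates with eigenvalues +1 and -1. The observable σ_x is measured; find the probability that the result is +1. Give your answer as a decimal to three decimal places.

|+x⟩ = (|0⟩ + |1⟩)/√2, so ⟨+x|ψ⟩ = (7) / (√2·5).
P = |7|² / 50 = 49/50.

0.980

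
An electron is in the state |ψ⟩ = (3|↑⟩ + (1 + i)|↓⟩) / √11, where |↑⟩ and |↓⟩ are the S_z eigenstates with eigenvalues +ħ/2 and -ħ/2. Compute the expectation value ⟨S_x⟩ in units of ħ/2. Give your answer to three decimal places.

0.545

⟨σ_x⟩ = 2 Re(a* b)/(|a|²+|b|²) with a = 3, b = (1 + i).
a* b = (3 + 3i), so ⟨σ_x⟩ = 6/11.
⟨S_x⟩ = (ħ/2)·⟨σ_x⟩.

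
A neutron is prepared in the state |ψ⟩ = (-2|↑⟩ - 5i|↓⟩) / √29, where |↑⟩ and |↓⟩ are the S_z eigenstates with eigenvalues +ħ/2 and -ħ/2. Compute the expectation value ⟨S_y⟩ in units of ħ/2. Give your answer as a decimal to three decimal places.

0.690

⟨σ_y⟩ = 2 Im(a* b)/(|a|²+|b|²) with a = -2, b = -5i.
a* b = 10i, so ⟨σ_y⟩ = 20/29.
⟨S_y⟩ = (ħ/2)·⟨σ_y⟩.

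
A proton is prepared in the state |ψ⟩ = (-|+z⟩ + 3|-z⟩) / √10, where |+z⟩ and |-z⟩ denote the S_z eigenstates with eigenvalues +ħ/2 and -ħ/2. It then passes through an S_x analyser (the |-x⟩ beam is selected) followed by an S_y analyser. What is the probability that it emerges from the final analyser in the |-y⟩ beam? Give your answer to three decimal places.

First analyser (S_x): P(|-x⟩) = |⟨-x|ψ⟩|² = 16/20.
After stage 1 the state is |-x⟩; P(|-y⟩) = |⟨-y|-x⟩|² = 1/2.
Joint probability = 16/20 × 1/2 = 0.400.

0.400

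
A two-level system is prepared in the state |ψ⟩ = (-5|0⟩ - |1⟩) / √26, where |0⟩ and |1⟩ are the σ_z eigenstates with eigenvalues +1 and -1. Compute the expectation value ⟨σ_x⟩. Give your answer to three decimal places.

0.385

⟨σ_x⟩ = 2 Re(a* b)/(|a|²+|b|²) with a = -5, b = -1.
a* b = 5, so ⟨σ_x⟩ = 10/26.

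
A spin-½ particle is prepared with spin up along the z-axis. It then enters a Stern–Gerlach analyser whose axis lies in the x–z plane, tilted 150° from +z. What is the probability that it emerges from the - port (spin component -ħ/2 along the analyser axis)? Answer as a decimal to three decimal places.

For spin-½, the probability of finding spin-up along an axis at angle θ to the initial spin direction is cos²(θ/2); spin-down is sin²(θ/2).
θ = 150°, so P = sin²(75°) ≈ 0.933.

0.933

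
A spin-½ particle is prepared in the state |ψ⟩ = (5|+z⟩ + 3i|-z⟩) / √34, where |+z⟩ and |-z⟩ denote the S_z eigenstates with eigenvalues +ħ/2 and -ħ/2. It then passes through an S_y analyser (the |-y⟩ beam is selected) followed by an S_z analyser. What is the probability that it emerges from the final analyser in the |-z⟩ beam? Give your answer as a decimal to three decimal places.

First analyser (S_y): P(|-y⟩) = |⟨-y|ψ⟩|² = 4/68.
After stage 1 the state is |-y⟩; P(|-z⟩) = |⟨-z|-y⟩|² = 1/2.
Joint probability = 4/68 × 1/2 = 0.029.

0.029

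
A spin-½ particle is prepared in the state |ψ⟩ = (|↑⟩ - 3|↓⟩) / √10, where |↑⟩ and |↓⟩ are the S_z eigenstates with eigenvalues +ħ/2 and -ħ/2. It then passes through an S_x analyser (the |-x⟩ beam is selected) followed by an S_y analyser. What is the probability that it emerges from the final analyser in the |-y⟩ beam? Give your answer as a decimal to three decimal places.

First analyser (S_x): P(|-x⟩) = |⟨-x|ψ⟩|² = 16/20.
After stage 1 the state is |-x⟩; P(|-y⟩) = |⟨-y|-x⟩|² = 1/2.
Joint probability = 16/20 × 1/2 = 0.400.

0.400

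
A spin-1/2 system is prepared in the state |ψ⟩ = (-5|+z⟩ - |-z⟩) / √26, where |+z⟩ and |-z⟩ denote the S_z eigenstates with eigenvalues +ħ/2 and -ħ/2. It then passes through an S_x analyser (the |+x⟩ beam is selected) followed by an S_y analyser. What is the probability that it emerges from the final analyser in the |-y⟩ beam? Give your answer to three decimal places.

0.346

First analyser (S_x): P(|+x⟩) = |⟨+x|ψ⟩|² = 36/52.
After stage 1 the state is |+x⟩; P(|-y⟩) = |⟨-y|+x⟩|² = 1/2.
Joint probability = 36/52 × 1/2 = 0.346.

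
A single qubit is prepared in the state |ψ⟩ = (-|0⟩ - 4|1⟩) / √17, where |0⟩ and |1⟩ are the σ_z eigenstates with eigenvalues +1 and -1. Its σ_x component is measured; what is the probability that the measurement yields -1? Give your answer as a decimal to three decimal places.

0.265

|-x⟩ = (|0⟩ - |1⟩)/√2, so ⟨-x|ψ⟩ = (3) / (√2·√17).
P = |3|² / 34 = 9/34.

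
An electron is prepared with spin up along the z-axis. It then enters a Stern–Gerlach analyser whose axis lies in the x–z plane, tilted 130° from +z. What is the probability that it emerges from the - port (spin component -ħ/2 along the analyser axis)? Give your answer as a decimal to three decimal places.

For spin-½, the probability of finding spin-up along an axis at angle θ to the initial spin direction is cos²(θ/2); spin-down is sin²(θ/2).
θ = 130°, so P = sin²(65°) ≈ 0.821.

0.821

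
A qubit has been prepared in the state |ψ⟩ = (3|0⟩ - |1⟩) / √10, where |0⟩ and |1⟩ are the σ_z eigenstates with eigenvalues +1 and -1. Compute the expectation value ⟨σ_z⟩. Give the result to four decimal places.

0.8000

⟨σ_z⟩ = |a|² - |b|² divided by |a|²+|b|², with a, b the |0⟩, |1⟩ amplitudes.
= (9 - 1)/10 = 8/10.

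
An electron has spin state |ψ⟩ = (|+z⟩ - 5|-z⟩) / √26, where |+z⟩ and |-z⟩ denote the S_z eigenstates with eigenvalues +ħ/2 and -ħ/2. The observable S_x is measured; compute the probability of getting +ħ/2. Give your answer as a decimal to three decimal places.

|+x⟩ = (|+z⟩ + |-z⟩)/√2, so ⟨+x|ψ⟩ = (-4) / (√2·√26).
P = |-4|² / 52 = 16/52.

0.308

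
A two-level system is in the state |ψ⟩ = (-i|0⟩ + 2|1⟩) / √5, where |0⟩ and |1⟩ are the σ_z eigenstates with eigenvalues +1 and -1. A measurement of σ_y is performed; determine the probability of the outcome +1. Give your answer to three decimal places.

0.900

|+y⟩ = (|0⟩ + i|1⟩)/√2, so ⟨+y|ψ⟩ = (-3i) / (√2·√5).
P = |-3i|² / 10 = 9/10.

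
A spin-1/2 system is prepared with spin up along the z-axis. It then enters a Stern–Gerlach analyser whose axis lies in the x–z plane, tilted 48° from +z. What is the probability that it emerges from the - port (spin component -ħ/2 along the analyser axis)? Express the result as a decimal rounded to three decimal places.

For spin-½, the probability of finding spin-up along an axis at angle θ to the initial spin direction is cos²(θ/2); spin-down is sin²(θ/2).
θ = 48°, so P = sin²(24°) ≈ 0.165.

0.165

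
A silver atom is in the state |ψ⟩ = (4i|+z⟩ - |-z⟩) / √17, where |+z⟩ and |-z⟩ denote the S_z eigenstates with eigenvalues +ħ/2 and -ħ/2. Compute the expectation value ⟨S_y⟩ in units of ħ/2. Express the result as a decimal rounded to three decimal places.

0.471

⟨σ_y⟩ = 2 Im(a* b)/(|a|²+|b|²) with a = 4i, b = -1.
a* b = 4i, so ⟨σ_y⟩ = 8/17.
⟨S_y⟩ = (ħ/2)·⟨σ_y⟩.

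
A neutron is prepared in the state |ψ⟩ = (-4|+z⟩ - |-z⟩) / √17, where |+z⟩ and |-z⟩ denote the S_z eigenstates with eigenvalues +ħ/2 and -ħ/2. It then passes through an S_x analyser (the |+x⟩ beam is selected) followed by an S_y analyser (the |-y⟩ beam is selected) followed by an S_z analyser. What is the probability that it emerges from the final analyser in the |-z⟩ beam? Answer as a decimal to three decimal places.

0.184

First analyser (S_x): P(|+x⟩) = |⟨+x|ψ⟩|² = 25/34.
After stage 1 the state is |+x⟩; P(|-y⟩) = |⟨-y|+x⟩|² = 1/2.
After stage 2 the state is |-y⟩; P(|-z⟩) = |⟨-z|-y⟩|² = 1/2.
Joint probability = 25/34 × 1/2 × 1/2 = 0.184.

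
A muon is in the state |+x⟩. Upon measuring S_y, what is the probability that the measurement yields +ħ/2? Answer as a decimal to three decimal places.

0.500

In the S_z basis, |+x⟩ = (|↑⟩ + |↓⟩)/√2 and |+y⟩ = (|↑⟩ + i|↓⟩)/√2.
|⟨+y|+x⟩|² = 1/2.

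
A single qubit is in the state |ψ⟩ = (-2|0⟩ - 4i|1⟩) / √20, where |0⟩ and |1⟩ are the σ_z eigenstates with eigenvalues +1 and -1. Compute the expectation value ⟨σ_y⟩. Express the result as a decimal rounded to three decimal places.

0.800

⟨σ_y⟩ = 2 Im(a* b)/(|a|²+|b|²) with a = -2, b = -4i.
a* b = 8i, so ⟨σ_y⟩ = 16/20.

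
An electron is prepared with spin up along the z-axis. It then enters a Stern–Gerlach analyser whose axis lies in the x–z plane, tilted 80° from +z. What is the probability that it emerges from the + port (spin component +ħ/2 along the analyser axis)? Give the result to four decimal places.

For spin-½, the probability of finding spin-up along an axis at angle θ to the initial spin direction is cos²(θ/2); spin-down is sin²(θ/2).
θ = 80°, so P = cos²(40°) ≈ 0.5868.

0.5868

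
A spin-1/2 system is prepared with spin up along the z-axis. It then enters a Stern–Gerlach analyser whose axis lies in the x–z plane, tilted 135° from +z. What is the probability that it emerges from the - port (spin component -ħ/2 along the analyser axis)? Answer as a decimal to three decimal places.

0.854

For spin-½, the probability of finding spin-up along an axis at angle θ to the initial spin direction is cos²(θ/2); spin-down is sin²(θ/2).
θ = 135°, so P = sin²(67.5°) ≈ 0.854.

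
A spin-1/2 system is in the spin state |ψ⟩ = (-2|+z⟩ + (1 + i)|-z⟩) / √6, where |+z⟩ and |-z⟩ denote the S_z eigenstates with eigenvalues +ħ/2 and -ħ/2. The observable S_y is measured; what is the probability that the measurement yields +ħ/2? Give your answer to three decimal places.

|+y⟩ = (|+z⟩ + i|-z⟩)/√2, so ⟨+y|ψ⟩ = (-1 - i) / (√2·√6).
P = |-1 - i|² / 12 = 2/12.

0.167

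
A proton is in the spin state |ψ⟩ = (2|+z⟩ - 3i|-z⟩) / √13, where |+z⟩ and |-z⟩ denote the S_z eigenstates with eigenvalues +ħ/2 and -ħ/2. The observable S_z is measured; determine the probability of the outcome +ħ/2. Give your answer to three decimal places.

0.308

The +ħ/2 outcome corresponds to |+z⟩. Its amplitude in |ψ⟩ is 2/√13.
P = |2|² / 13 = 4/13.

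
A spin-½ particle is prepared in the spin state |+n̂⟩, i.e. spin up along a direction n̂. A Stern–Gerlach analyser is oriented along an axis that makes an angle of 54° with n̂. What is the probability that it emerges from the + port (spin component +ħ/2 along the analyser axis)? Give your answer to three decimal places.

0.794

For spin-½, the probability of finding spin-up along an axis at angle θ to the initial spin direction is cos²(θ/2); spin-down is sin²(θ/2).
θ = 54°, so P = cos²(27°) ≈ 0.794.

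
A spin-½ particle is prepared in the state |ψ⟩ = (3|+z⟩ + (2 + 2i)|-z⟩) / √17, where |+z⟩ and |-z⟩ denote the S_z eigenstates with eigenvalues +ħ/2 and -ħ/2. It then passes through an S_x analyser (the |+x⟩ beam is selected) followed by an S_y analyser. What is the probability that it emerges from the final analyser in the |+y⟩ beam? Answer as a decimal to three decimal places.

First analyser (S_x): P(|+x⟩) = |⟨+x|ψ⟩|² = 29/34.
After stage 1 the state is |+x⟩; P(|+y⟩) = |⟨+y|+x⟩|² = 1/2.
Joint probability = 29/34 × 1/2 = 0.426.

0.426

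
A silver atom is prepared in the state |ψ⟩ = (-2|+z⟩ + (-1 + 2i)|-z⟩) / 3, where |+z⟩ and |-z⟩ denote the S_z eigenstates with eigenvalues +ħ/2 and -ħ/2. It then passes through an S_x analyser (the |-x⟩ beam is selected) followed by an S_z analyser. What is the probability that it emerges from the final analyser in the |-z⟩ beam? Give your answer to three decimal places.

First analyser (S_x): P(|-x⟩) = |⟨-x|ψ⟩|² = 5/18.
After stage 1 the state is |-x⟩; P(|-z⟩) = |⟨-z|-x⟩|² = 1/2.
Joint probability = 5/18 × 1/2 = 0.139.

0.139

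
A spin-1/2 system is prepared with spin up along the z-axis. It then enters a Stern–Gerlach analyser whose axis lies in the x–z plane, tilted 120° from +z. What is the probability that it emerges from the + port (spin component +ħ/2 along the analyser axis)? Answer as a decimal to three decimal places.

For spin-½, the probability of finding spin-up along an axis at angle θ to the initial spin direction is cos²(θ/2); spin-down is sin²(θ/2).
θ = 120°, so P = cos²(60°) ≈ 0.250.

0.250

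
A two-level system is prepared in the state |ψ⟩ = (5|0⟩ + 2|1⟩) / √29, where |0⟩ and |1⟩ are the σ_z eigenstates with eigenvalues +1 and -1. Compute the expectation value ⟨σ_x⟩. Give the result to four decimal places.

0.6897

⟨σ_x⟩ = 2 Re(a* b)/(|a|²+|b|²) with a = 5, b = 2.
a* b = 10, so ⟨σ_x⟩ = 20/29.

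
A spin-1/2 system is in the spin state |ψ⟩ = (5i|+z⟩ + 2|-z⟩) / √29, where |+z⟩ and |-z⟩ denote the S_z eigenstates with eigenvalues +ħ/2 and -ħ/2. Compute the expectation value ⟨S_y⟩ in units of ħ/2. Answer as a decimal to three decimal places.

⟨σ_y⟩ = 2 Im(a* b)/(|a|²+|b|²) with a = 5i, b = 2.
a* b = -10i, so ⟨σ_y⟩ = -20/29.
⟨S_y⟩ = (ħ/2)·⟨σ_y⟩.

-0.690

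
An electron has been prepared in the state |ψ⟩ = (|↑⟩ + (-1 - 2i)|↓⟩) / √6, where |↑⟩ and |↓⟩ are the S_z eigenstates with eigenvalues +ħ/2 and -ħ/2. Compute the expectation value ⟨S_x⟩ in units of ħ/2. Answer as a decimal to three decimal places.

⟨σ_x⟩ = 2 Re(a* b)/(|a|²+|b|²) with a = 1, b = (-1 - 2i).
a* b = (-1 - 2i), so ⟨σ_x⟩ = -2/6.
⟨S_x⟩ = (ħ/2)·⟨σ_x⟩.

-0.333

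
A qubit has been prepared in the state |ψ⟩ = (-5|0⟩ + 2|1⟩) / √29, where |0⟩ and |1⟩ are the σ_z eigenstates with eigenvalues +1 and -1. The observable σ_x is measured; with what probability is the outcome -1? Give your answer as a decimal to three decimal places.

|-x⟩ = (|0⟩ - |1⟩)/√2, so ⟨-x|ψ⟩ = (-7) / (√2·√29).
P = |-7|² / 58 = 49/58.

0.845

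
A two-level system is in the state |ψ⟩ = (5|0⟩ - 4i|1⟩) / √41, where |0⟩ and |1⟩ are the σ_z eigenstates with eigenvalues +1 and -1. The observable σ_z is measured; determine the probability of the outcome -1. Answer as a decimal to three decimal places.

The -1 outcome corresponds to |1⟩. Its amplitude in |ψ⟩ is -4i/√41.
P = |-4i|² / 41 = 16/41.

0.390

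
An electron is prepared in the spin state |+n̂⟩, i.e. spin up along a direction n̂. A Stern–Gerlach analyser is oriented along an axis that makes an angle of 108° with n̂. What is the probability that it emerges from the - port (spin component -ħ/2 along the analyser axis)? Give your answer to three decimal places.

0.655

For spin-½, the probability of finding spin-up along an axis at angle θ to the initial spin direction is cos²(θ/2); spin-down is sin²(θ/2).
θ = 108°, so P = sin²(54°) ≈ 0.655.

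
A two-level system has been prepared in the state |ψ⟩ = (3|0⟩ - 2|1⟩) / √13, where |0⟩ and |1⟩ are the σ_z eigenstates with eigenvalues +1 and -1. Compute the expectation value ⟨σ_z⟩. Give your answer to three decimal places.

⟨σ_z⟩ = |a|² - |b|² divided by |a|²+|b|², with a, b the |0⟩, |1⟩ amplitudes.
= (9 - 4)/13 = 5/13.

0.385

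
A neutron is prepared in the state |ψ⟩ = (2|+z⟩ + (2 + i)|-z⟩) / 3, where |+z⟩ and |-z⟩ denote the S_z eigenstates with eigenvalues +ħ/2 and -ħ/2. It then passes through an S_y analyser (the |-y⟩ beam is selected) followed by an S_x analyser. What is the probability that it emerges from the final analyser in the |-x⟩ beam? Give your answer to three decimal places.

0.139

First analyser (S_y): P(|-y⟩) = |⟨-y|ψ⟩|² = 5/18.
After stage 1 the state is |-y⟩; P(|-x⟩) = |⟨-x|-y⟩|² = 1/2.
Joint probability = 5/18 × 1/2 = 0.139.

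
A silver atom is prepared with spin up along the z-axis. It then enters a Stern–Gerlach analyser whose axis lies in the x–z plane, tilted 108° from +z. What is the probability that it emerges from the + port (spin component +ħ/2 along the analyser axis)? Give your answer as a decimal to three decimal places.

For spin-½, the probability of finding spin-up along an axis at angle θ to the initial spin direction is cos²(θ/2); spin-down is sin²(θ/2).
θ = 108°, so P = cos²(54°) ≈ 0.345.

0.345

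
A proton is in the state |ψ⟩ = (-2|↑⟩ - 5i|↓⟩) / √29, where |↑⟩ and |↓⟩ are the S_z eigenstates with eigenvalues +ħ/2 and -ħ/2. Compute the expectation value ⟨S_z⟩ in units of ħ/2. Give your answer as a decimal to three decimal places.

-0.724

⟨σ_z⟩ = |a|² - |b|² divided by |a|²+|b|², with a, b the |↑⟩, |↓⟩ amplitudes.
= (4 - 25)/29 = -21/29.
⟨S_z⟩ = (ħ/2)·⟨σ_z⟩.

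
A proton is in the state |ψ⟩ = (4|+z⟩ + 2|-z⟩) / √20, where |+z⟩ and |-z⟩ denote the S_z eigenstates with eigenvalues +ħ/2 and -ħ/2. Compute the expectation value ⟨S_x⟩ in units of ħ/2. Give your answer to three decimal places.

⟨σ_x⟩ = 2 Re(a* b)/(|a|²+|b|²) with a = 4, b = 2.
a* b = 8, so ⟨σ_x⟩ = 16/20.
⟨S_x⟩ = (ħ/2)·⟨σ_x⟩.

0.800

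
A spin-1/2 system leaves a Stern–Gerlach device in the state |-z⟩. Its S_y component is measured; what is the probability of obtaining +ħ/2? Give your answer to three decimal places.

0.500

In the S_z basis, |-z⟩ = |-z⟩ and |+y⟩ = (|+z⟩ + i|-z⟩)/√2.
|⟨+y|-z⟩|² = 1/2.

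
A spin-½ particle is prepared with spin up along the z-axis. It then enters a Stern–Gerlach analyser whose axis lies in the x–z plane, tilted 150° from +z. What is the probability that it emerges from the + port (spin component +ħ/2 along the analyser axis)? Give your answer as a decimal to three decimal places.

For spin-½, the probability of finding spin-up along an axis at angle θ to the initial spin direction is cos²(θ/2); spin-down is sin²(θ/2).
θ = 150°, so P = cos²(75°) ≈ 0.067.

0.067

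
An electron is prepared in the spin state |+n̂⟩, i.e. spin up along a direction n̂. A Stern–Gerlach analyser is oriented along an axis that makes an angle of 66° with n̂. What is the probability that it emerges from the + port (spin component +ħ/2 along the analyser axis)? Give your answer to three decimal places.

For spin-½, the probability of finding spin-up along an axis at angle θ to the initial spin direction is cos²(θ/2); spin-down is sin²(θ/2).
θ = 66°, so P = cos²(33°) ≈ 0.703.

0.703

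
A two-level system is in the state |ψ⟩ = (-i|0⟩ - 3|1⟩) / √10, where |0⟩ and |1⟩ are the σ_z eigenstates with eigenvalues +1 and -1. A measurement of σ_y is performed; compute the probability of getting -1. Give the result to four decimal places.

0.8000

|-y⟩ = (|0⟩ - i|1⟩)/√2, so ⟨-y|ψ⟩ = (-4i) / (√2·√10).
P = |-4i|² / 20 = 16/20.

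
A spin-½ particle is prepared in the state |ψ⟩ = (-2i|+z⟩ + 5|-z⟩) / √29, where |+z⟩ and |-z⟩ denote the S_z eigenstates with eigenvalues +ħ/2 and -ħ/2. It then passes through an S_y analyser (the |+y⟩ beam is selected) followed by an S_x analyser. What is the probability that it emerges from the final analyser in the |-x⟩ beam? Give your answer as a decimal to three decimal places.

First analyser (S_y): P(|+y⟩) = |⟨+y|ψ⟩|² = 49/58.
After stage 1 the state is |+y⟩; P(|-x⟩) = |⟨-x|+y⟩|² = 1/2.
Joint probability = 49/58 × 1/2 = 0.422.

0.422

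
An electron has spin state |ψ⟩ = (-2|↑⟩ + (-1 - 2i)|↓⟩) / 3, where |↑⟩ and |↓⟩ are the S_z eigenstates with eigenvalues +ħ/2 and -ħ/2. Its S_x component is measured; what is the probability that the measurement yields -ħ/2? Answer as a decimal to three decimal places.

0.278

|-x⟩ = (|↑⟩ - |↓⟩)/√2, so ⟨-x|ψ⟩ = (-1 + 2i) / (√2·3).
P = |-1 + 2i|² / 18 = 5/18.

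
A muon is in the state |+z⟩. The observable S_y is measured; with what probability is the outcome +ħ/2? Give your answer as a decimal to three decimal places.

0.500

In the S_z basis, |+z⟩ = |+z⟩ and |+y⟩ = (|+z⟩ + i|-z⟩)/√2.
|⟨+y|+z⟩|² = 1/2.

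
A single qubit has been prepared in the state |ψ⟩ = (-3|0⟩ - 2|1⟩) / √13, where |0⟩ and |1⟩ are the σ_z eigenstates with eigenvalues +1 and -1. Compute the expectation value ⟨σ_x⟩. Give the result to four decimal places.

⟨σ_x⟩ = 2 Re(a* b)/(|a|²+|b|²) with a = -3, b = -2.
a* b = 6, so ⟨σ_x⟩ = 12/13.

0.9231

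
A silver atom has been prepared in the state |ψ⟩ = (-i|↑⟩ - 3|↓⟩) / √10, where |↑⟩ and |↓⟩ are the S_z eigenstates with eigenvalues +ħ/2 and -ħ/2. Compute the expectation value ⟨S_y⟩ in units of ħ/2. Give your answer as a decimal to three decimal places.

-0.600

⟨σ_y⟩ = 2 Im(a* b)/(|a|²+|b|²) with a = -i, b = -3.
a* b = -3i, so ⟨σ_y⟩ = -6/10.
⟨S_y⟩ = (ħ/2)·⟨σ_y⟩.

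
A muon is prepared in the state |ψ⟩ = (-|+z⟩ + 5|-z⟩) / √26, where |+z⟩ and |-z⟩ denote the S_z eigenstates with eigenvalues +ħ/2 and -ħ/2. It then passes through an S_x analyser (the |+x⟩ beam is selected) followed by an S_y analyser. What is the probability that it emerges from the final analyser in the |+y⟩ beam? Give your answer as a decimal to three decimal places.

First analyser (S_x): P(|+x⟩) = |⟨+x|ψ⟩|² = 16/52.
After stage 1 the state is |+x⟩; P(|+y⟩) = |⟨+y|+x⟩|² = 1/2.
Joint probability = 16/52 × 1/2 = 0.154.

0.154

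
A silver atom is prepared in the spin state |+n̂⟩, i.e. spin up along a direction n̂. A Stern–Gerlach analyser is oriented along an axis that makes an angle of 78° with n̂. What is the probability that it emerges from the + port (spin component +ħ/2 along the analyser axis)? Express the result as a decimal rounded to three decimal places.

0.604

For spin-½, the probability of finding spin-up along an axis at angle θ to the initial spin direction is cos²(θ/2); spin-down is sin²(θ/2).
θ = 78°, so P = cos²(39°) ≈ 0.604.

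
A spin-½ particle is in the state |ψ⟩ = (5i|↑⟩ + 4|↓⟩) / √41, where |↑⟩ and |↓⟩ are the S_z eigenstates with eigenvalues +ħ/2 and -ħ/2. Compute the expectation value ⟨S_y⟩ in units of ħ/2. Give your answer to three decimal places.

-0.976

⟨σ_y⟩ = 2 Im(a* b)/(|a|²+|b|²) with a = 5i, b = 4.
a* b = -20i, so ⟨σ_y⟩ = -40/41.
⟨S_y⟩ = (ħ/2)·⟨σ_y⟩.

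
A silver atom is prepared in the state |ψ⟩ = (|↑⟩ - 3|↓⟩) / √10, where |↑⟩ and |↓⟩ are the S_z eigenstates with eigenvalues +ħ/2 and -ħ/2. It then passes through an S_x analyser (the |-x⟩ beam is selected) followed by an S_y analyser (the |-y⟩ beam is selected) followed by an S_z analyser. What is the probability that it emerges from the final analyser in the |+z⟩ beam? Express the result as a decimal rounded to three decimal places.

0.200

First analyser (S_x): P(|-x⟩) = |⟨-x|ψ⟩|² = 16/20.
After stage 1 the state is |-x⟩; P(|-y⟩) = |⟨-y|-x⟩|² = 1/2.
After stage 2 the state is |-y⟩; P(|+z⟩) = |⟨+z|-y⟩|² = 1/2.
Joint probability = 16/20 × 1/2 × 1/2 = 0.200.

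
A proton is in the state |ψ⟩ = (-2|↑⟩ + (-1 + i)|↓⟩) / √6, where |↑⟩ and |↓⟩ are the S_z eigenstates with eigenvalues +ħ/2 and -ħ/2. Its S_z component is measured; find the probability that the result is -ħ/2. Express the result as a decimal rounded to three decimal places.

The -ħ/2 outcome corresponds to |↓⟩. Its amplitude in |ψ⟩ is (-1 + i)/√6.
P = |-1 + i|² / 6 = 2/6.

0.333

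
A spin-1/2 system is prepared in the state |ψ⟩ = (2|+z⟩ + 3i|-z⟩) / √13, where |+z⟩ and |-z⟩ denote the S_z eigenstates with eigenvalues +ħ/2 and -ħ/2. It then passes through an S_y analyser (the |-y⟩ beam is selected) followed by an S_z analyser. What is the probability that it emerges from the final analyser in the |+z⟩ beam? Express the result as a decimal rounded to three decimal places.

First analyser (S_y): P(|-y⟩) = |⟨-y|ψ⟩|² = 1/26.
After stage 1 the state is |-y⟩; P(|+z⟩) = |⟨+z|-y⟩|² = 1/2.
Joint probability = 1/26 × 1/2 = 0.019.

0.019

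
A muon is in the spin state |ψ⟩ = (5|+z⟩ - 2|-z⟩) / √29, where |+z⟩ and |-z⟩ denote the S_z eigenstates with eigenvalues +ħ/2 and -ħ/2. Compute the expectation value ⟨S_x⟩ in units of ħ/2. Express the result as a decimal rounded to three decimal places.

⟨σ_x⟩ = 2 Re(a* b)/(|a|²+|b|²) with a = 5, b = -2.
a* b = -10, so ⟨σ_x⟩ = -20/29.
⟨S_x⟩ = (ħ/2)·⟨σ_x⟩.

-0.690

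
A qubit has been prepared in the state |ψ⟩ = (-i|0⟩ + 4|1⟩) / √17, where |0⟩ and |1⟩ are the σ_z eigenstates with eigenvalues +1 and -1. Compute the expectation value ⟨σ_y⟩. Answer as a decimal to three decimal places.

⟨σ_y⟩ = 2 Im(a* b)/(|a|²+|b|²) with a = -i, b = 4.
a* b = 4i, so ⟨σ_y⟩ = 8/17.

0.471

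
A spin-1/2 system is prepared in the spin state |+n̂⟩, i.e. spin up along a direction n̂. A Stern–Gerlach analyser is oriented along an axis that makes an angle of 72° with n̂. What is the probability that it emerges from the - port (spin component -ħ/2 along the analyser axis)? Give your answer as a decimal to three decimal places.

For spin-½, the probability of finding spin-up along an axis at angle θ to the initial spin direction is cos²(θ/2); spin-down is sin²(θ/2).
θ = 72°, so P = sin²(36°) ≈ 0.345.

0.345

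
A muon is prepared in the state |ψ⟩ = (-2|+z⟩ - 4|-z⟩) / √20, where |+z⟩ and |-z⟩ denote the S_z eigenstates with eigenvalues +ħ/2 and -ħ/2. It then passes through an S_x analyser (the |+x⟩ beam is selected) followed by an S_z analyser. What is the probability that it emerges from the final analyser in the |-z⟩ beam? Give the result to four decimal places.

0.4500

First analyser (S_x): P(|+x⟩) = |⟨+x|ψ⟩|² = 36/40.
After stage 1 the state is |+x⟩; P(|-z⟩) = |⟨-z|+x⟩|² = 1/2.
Joint probability = 36/40 × 1/2 = 0.4500.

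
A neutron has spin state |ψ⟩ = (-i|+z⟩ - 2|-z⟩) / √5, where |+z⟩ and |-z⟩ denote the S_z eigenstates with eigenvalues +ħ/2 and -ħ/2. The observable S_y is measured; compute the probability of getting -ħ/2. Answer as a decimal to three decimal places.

0.900

|-y⟩ = (|+z⟩ - i|-z⟩)/√2, so ⟨-y|ψ⟩ = (-3i) / (√2·√5).
P = |-3i|² / 10 = 9/10.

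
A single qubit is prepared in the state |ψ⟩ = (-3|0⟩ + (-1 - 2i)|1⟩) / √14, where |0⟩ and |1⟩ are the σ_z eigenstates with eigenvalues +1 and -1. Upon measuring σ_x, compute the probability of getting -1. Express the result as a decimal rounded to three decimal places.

0.286

|-x⟩ = (|0⟩ - |1⟩)/√2, so ⟨-x|ψ⟩ = (-2 + 2i) / (√2·√14).
P = |-2 + 2i|² / 28 = 8/28.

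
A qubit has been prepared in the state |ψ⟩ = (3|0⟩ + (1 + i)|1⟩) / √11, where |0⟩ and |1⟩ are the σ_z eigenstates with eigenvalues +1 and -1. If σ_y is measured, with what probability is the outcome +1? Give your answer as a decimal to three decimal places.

|+y⟩ = (|0⟩ + i|1⟩)/√2, so ⟨+y|ψ⟩ = (4 - i) / (√2·√11).
P = |4 - i|² / 22 = 17/22.

0.773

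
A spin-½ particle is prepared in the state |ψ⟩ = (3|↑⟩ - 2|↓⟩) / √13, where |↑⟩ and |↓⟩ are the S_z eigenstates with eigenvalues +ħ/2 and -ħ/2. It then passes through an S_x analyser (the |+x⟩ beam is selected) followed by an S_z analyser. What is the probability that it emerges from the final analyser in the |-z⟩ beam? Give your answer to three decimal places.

0.019

First analyser (S_x): P(|+x⟩) = |⟨+x|ψ⟩|² = 1/26.
After stage 1 the state is |+x⟩; P(|-z⟩) = |⟨-z|+x⟩|² = 1/2.
Joint probability = 1/26 × 1/2 = 0.019.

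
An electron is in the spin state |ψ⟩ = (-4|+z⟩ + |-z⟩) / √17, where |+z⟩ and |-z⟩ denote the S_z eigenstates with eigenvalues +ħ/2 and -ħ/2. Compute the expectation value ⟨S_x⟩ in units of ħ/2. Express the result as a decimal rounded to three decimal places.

-0.471

⟨σ_x⟩ = 2 Re(a* b)/(|a|²+|b|²) with a = -4, b = 1.
a* b = -4, so ⟨σ_x⟩ = -8/17.
⟨S_x⟩ = (ħ/2)·⟨σ_x⟩.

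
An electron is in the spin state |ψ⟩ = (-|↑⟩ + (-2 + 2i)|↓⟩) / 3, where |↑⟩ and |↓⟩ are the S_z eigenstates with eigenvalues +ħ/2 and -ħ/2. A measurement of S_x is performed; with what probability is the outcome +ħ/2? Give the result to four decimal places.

0.7222

|+x⟩ = (|↑⟩ + |↓⟩)/√2, so ⟨+x|ψ⟩ = (-3 + 2i) / (√2·3).
P = |-3 + 2i|² / 18 = 13/18.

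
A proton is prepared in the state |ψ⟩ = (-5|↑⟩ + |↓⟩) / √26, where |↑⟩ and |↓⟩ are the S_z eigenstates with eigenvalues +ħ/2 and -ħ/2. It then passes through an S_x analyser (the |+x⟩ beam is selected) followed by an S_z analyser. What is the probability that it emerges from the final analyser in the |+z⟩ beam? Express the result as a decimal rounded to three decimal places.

First analyser (S_x): P(|+x⟩) = |⟨+x|ψ⟩|² = 16/52.
After stage 1 the state is |+x⟩; P(|+z⟩) = |⟨+z|+x⟩|² = 1/2.
Joint probability = 16/52 × 1/2 = 0.154.

0.154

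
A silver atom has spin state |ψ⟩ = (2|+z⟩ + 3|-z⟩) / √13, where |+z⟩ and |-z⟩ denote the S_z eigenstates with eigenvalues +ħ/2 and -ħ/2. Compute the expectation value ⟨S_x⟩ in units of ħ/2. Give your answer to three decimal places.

0.923

⟨σ_x⟩ = 2 Re(a* b)/(|a|²+|b|²) with a = 2, b = 3.
a* b = 6, so ⟨σ_x⟩ = 12/13.
⟨S_x⟩ = (ħ/2)·⟨σ_x⟩.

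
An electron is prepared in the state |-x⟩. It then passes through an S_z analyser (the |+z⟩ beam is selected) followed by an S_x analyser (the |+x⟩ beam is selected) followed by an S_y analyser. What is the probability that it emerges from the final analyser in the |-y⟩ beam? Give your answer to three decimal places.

0.125

First analyser (S_z): from |-x⟩, P(|+z⟩) = 1/2.
After stage 1 the state is |+z⟩; P(|+x⟩) = |⟨+x|+z⟩|² = 1/2.
After stage 2 the state is |+x⟩; P(|-y⟩) = |⟨-y|+x⟩|² = 1/2.
Joint probability = 1/2 × 1/2 × 1/2 = 0.125.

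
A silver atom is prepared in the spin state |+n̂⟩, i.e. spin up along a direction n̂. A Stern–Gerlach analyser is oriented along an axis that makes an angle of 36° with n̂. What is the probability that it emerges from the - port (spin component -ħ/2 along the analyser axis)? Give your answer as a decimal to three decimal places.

0.095

For spin-½, the probability of finding spin-up along an axis at angle θ to the initial spin direction is cos²(θ/2); spin-down is sin²(θ/2).
θ = 36°, so P = sin²(18°) ≈ 0.095.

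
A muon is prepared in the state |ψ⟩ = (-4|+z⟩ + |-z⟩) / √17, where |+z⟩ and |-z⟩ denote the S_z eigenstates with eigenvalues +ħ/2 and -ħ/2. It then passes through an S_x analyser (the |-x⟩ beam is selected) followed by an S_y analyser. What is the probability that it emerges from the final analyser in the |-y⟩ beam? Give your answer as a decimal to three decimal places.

First analyser (S_x): P(|-x⟩) = |⟨-x|ψ⟩|² = 25/34.
After stage 1 the state is |-x⟩; P(|-y⟩) = |⟨-y|-x⟩|² = 1/2.
Joint probability = 25/34 × 1/2 = 0.368.

0.368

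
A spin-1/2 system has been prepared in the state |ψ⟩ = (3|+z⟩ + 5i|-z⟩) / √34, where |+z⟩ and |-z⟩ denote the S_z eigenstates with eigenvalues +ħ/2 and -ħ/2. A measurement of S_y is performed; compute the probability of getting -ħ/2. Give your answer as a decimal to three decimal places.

0.059

|-y⟩ = (|+z⟩ - i|-z⟩)/√2, so ⟨-y|ψ⟩ = (-2) / (√2·√34).
P = |-2|² / 68 = 4/68.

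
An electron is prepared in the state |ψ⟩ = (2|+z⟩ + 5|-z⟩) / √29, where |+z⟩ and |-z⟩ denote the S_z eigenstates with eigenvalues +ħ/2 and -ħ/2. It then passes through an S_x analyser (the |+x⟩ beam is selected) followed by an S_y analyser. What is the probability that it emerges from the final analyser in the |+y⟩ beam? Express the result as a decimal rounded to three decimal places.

First analyser (S_x): P(|+x⟩) = |⟨+x|ψ⟩|² = 49/58.
After stage 1 the state is |+x⟩; P(|+y⟩) = |⟨+y|+x⟩|² = 1/2.
Joint probability = 49/58 × 1/2 = 0.422.

0.422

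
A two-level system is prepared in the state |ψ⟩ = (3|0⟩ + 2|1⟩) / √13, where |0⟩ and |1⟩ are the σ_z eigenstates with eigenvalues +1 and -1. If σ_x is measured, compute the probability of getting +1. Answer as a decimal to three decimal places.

|+x⟩ = (|0⟩ + |1⟩)/√2, so ⟨+x|ψ⟩ = (5) / (√2·√13).
P = |5|² / 26 = 25/26.

0.962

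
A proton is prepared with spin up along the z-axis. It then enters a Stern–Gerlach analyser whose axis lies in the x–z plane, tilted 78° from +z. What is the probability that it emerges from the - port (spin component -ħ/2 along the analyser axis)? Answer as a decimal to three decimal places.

For spin-½, the probability of finding spin-up along an axis at angle θ to the initial spin direction is cos²(θ/2); spin-down is sin²(θ/2).
θ = 78°, so P = sin²(39°) ≈ 0.396.

0.396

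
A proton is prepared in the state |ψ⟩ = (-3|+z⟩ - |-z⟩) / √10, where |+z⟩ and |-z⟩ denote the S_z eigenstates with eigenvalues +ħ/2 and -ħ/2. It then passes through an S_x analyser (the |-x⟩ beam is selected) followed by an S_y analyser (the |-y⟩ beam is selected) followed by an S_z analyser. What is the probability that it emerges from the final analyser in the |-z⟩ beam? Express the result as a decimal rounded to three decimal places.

0.050

First analyser (S_x): P(|-x⟩) = |⟨-x|ψ⟩|² = 4/20.
After stage 1 the state is |-x⟩; P(|-y⟩) = |⟨-y|-x⟩|² = 1/2.
After stage 2 the state is |-y⟩; P(|-z⟩) = |⟨-z|-y⟩|² = 1/2.
Joint probability = 4/20 × 1/2 × 1/2 = 0.050.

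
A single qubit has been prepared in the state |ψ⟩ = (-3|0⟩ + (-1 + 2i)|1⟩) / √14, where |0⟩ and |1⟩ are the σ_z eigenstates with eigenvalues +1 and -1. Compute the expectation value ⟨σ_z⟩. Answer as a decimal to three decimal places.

0.286

⟨σ_z⟩ = |a|² - |b|² divided by |a|²+|b|², with a, b the |0⟩, |1⟩ amplitudes.
= (9 - 5)/14 = 4/14.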